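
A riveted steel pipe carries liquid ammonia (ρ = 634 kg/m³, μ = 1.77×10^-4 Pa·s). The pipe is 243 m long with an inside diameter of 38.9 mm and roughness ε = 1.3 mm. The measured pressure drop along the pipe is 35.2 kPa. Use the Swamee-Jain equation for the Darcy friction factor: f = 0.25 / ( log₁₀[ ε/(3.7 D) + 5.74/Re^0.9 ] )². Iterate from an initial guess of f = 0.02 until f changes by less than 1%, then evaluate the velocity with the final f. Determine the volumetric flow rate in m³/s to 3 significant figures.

Q ≈ 6.44×10^-4 m³/s

Rearranging Darcy-Weisbach: V = √(2·ΔP·D/(f·L·ρ)). With ε/D = 0.0013/0.0389 = 0.0334, iterate starting from f = 0.02:
  f = 0.02 → V = √(2·3.52e+04·0.0389/(0.02·243·634)) = 0.9428 m/s; Re = ρVD/μ = 1.314e+05; f → 0.06022
  f = 0.06022 → V = 0.5433 m/s; Re = 7.57e+04; f → 0.06048
Converged (Δf/f < 1%). With the final f = 0.06048: V = √(2·3.52e+04·0.0389/(0.06048·243·634)) = 0.5421 m/s.
Q = V·A = 0.5421·(π/4·0.0389²) = 0.0006443 m³/s = 6.44×10^-4 m³/s.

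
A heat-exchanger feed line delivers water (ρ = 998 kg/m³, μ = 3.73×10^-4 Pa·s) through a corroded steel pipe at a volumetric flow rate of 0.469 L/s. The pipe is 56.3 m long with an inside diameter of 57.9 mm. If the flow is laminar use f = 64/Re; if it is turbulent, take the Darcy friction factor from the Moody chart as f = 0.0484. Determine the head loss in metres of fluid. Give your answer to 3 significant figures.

Q = 0.469 L/s = 0.469/1000 = 0.000469 m³/s.
Cross-sectional area A = πD²/4 = π(0.0579)²/4 = 0.002633 m²; mean velocity V = Q/A = 0.000469/0.002633 = 0.1781 m/s.
Reynolds number Re = ρVD/μ = 998 · 0.1781 · 0.0579 / 0.000373 = 2.759e+04.
Re > 4000 → turbulent; use the Moody-chart value f = 0.0484.
Darcy-Weisbach: ΔP = f(L/D)(ρV²/2) = 0.0484·(56.3/0.0579)·(998·0.1781²/2) = 0.0484·972.4·15.83 = 745.1 Pa.
Head loss h_f = ΔP/(ρg) = 745.1/(998·9.81) = 0.0761 m.

h_f ≈ 0.0761 m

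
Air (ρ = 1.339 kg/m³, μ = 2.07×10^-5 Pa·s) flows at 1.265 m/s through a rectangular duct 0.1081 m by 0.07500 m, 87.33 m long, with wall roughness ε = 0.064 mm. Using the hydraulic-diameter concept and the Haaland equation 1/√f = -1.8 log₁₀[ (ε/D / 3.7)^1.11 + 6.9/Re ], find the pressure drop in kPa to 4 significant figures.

ΔP ≈ 0.03653 kPa

Hydraulic diameter D_h = 4A/P = 4·(0.1081·0.075)/(2·(0.1081+0.075)) = 0.03243/0.3662 = 0.08856 m.
Re = ρVD_h/μ = 1.339·1.265·0.08856/2.07e-05 = 7247.
ε/D_h = 6.4e-05/0.08856 = 0.000723; Haaland gives 1/√f = -1.8 log₁₀[7.63e-05+0.000952] = 5.378, so f = 0.03457.
ΔP = f(L/D_h)(ρV²/2) = 0.03457·87.33/0.08856·1.071 = 36.53 Pa.
ΔP = 0.03653 kPa.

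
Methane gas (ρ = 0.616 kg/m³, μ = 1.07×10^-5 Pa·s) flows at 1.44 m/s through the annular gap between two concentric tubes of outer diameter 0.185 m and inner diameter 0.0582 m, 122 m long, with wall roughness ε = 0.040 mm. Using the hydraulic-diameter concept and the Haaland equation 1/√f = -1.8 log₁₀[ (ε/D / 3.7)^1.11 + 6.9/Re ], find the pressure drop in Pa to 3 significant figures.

Hydraulic diameter D_h = 4A/P = D_o - D_i = 0.185 - 0.0582 = 0.1268 m.
Re = ρVD_h/μ = 0.616·1.44·0.1268/1.07e-05 = 1.051e+04.
ε/D_h = 4e-05/0.1268 = 0.000315; Haaland gives 1/√f = -1.8 log₁₀[3.04e-05+0.000656] = 5.694, so f = 0.03085.
ΔP = f(L/D_h)(ρV²/2) = 0.03085·122/0.1268·0.6387 = 18.96 Pa.

ΔP ≈ 19.0 Pa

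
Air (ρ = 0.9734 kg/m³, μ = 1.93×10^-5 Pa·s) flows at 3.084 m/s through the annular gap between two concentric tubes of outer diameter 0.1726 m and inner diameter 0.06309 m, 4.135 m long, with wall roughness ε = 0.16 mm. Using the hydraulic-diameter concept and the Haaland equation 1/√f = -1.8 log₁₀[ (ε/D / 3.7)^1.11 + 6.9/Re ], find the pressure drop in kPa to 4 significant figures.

ΔP ≈ 0.005130 kPa

Hydraulic diameter D_h = 4A/P = D_o - D_i = 0.1726 - 0.06309 = 0.1095 m.
Re = ρVD_h/μ = 0.9734·3.084·0.1095/1.93e-05 = 1.703e+04.
ε/D_h = 0.00016/0.1095 = 0.00146; Haaland gives 1/√f = -1.8 log₁₀[0.000167+0.000405] = 5.837, so f = 0.02935.
ΔP = f(L/D_h)(ρV²/2) = 0.02935·4.135/0.1095·4.629 = 5.13 Pa.
ΔP = 0.005130 kPa.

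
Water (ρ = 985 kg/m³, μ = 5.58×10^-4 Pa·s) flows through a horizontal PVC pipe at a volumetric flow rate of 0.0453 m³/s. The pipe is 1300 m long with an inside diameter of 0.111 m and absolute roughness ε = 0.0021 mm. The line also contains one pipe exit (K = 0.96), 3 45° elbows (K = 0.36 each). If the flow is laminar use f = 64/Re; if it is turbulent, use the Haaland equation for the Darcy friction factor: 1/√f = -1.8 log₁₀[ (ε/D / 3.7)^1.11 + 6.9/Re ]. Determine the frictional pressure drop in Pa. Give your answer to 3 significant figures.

Cross-sectional area A = πD²/4 = π(0.111)²/4 = 0.009677 m²; mean velocity V = Q/A = 0.0453/0.009677 = 4.681 m/s.
Reynolds number Re = ρVD/μ = 985 · 4.681 · 0.111 / 0.000558 = 9.172e+05.
Re > 4000 → turbulent. Relative roughness ε/D = 2.1e-06/0.111 = 1.89e-05. Haaland: 1/√f = -1.8 log₁₀[(1.89e-05/3.7)^1.11 + 6.9/9.172e+05] = -1.8 log₁₀[1.34e-06 + 7.52e-06] = 9.095, so f = 0.01209.
Total minor-loss coefficient ΣK = 1·0.96 + 3·0.36 = 2.04.
ΔP = [f·L/D + ΣK]·(ρV²/2) = [0.01209·1300/0.111 + 2.04]·(985·4.681²/2) = [141.6 + 2.04]·1.079e+04 = 1.55e+06 Pa.

ΔP ≈ 1.55×10^6 Pa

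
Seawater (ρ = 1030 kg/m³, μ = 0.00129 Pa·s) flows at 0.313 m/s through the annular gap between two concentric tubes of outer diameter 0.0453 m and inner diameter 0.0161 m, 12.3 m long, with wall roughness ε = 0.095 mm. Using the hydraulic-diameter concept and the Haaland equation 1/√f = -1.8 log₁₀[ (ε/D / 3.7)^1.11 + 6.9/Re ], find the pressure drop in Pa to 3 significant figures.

ΔP ≈ 797 Pa

Hydraulic diameter D_h = 4A/P = D_o - D_i = 0.0453 - 0.0161 = 0.0292 m.
Re = ρVD_h/μ = 1030·0.313·0.0292/0.00129 = 7298.
ε/D_h = 9.5e-05/0.0292 = 0.00325; Haaland gives 1/√f = -1.8 log₁₀[0.000406+0.000946] = 5.165, so f = 0.03749.
ΔP = f(L/D_h)(ρV²/2) = 0.03749·12.3/0.0292·50.45 = 796.7 Pa.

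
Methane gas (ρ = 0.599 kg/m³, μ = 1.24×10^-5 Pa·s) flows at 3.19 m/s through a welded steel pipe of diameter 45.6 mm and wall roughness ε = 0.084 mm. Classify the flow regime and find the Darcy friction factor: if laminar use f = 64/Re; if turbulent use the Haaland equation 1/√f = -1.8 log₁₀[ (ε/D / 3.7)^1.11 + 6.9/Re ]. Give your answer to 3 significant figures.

f ≈ 0.0362

Re = ρVD/μ = 0.599·3.19·0.0456/1.24e-05 = 7027.
Re > 4000 → turbulent. ε/D = 8.4e-05/0.0456 = 0.00184; Haaland: 1/√f = -1.8 log₁₀[0.000216 + 0.000982] = 5.259, so f = 0.03616.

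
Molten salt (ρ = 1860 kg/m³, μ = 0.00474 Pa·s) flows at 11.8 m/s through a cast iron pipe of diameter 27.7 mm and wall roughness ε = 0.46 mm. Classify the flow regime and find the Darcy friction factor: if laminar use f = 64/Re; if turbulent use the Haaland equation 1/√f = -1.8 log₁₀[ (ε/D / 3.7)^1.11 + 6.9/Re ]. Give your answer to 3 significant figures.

Re = ρVD/μ = 1860·11.8·0.0277/0.00474 = 1.283e+05.
Re > 4000 → turbulent. ε/D = 0.00046/0.0277 = 0.0166; Haaland: 1/√f = -1.8 log₁₀[0.00248 + 5.38e-05] = 4.674, so f = 0.04577.

f ≈ 0.0458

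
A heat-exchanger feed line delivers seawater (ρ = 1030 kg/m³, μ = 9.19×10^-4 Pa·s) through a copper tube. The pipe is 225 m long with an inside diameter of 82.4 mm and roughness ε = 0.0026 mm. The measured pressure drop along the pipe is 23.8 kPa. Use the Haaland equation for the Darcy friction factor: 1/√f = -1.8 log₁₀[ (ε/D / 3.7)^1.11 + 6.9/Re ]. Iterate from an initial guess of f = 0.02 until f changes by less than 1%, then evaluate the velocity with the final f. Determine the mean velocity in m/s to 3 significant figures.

Rearranging Darcy-Weisbach: V = √(2·ΔP·D/(f·L·ρ)). With ε/D = 2.6e-06/0.0824 = 3.16e-05, iterate starting from f = 0.02:
  f = 0.02 → V = √(2·2.38e+04·0.0824/(0.02·225·1030)) = 0.9199 m/s; Re = ρVD/μ = 8.496e+04; f → 0.01856
  f = 0.01856 → V = 0.9549 m/s; Re = 8.819e+04; f → 0.01842
Converged (Δf/f < 1%). With the final f = 0.01842: V = √(2·2.38e+04·0.0824/(0.01842·225·1030)) = 0.9586 m/s.

V ≈ 0.959 m/s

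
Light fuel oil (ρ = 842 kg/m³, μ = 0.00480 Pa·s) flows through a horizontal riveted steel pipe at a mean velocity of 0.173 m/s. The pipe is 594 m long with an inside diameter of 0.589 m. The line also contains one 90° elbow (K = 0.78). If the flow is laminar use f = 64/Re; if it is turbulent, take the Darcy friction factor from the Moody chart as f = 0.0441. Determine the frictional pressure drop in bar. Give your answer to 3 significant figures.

Reynolds number Re = ρVD/μ = 842 · 0.173 · 0.589 / 0.0048 = 1.787e+04.
Re > 4000 → turbulent; use the Moody-chart value f = 0.0441.
Total minor-loss coefficient ΣK = 1·0.78 = 0.78.
ΔP = [f·L/D + ΣK]·(ρV²/2) = [0.0441·594/0.589 + 0.78]·(842·0.173²/2) = [44.47 + 0.78]·12.6 = 570.2 Pa.
ΔP = 570.2 Pa = 0.00570 bar.

ΔP ≈ 0.00570 bar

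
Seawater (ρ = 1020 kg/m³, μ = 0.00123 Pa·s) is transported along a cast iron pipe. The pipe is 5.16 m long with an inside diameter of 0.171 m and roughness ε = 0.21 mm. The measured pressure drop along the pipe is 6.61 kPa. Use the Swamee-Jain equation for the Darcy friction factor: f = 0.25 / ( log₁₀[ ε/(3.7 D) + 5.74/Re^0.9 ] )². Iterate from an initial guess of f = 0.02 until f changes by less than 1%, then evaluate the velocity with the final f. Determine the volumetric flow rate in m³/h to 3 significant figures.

Q ≈ 372 m³/h

Rearranging Darcy-Weisbach: V = √(2·ΔP·D/(f·L·ρ)). With ε/D = 0.00021/0.171 = 0.00123, iterate starting from f = 0.02:
  f = 0.02 → V = √(2·6610·0.171/(0.02·5.16·1020)) = 4.634 m/s; Re = ρVD/μ = 6.572e+05; f → 0.02116
  f = 0.02116 → V = 4.506 m/s; Re = 6.389e+05; f → 0.02117
Converged (Δf/f < 1%). With the final f = 0.02117: V = √(2·6610·0.171/(0.02117·5.16·1020)) = 4.504 m/s.
Q = V·A = 4.504·(π/4·0.171²) = 0.1034 m³/s = 372 m³/h.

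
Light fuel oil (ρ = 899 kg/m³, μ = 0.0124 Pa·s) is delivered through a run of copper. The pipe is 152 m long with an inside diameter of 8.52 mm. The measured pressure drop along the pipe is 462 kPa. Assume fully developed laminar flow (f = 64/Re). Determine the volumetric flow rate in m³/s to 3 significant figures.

For laminar flow, f = 64/Re with Re = ρVD/μ, so Darcy-Weisbach reduces to ΔP = 32μLV/D². Solving for V: V = ΔP·D²/(32μL) = 4.62e+05·(0.00852)²/(32·0.0124·152) = 0.556 m/s.
Check: Re = ρVD/μ = 899·0.556·0.00852/0.0124 = 343.5 < 2300, so the laminar assumption holds.
Q = V·A = 0.556·(π/4·0.00852²) = 3.17e-05 m³/s = 3.17×10^-5 m³/s.

Q ≈ 3.17×10^-5 m³/s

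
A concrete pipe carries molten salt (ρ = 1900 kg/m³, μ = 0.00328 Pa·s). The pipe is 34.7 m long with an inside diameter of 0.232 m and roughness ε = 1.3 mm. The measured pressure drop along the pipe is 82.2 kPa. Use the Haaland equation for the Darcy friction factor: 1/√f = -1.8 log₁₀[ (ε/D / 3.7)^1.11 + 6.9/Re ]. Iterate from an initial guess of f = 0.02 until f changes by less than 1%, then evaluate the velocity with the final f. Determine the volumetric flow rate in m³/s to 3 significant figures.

Rearranging Darcy-Weisbach: V = √(2·ΔP·D/(f·L·ρ)). With ε/D = 0.0013/0.232 = 0.0056, iterate starting from f = 0.02:
  f = 0.02 → V = √(2·8.22e+04·0.232/(0.02·34.7·1900)) = 5.378 m/s; Re = ρVD/μ = 7.228e+05; f → 0.03162
  f = 0.03162 → V = 4.277 m/s; Re = 5.749e+05; f → 0.03165
Converged (Δf/f < 1%). With the final f = 0.03165: V = √(2·8.22e+04·0.232/(0.03165·34.7·1900)) = 4.276 m/s.
Q = V·A = 4.276·(π/4·0.232²) = 0.1807 m³/s = 0.181 m³/s.

Q ≈ 0.181 m³/s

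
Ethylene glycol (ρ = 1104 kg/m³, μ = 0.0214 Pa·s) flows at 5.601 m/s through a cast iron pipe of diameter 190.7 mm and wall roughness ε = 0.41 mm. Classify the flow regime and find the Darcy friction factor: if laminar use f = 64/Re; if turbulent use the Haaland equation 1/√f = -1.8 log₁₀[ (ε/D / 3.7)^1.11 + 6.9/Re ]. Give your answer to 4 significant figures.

Re = ρVD/μ = 1104·5.601·0.1907/0.0214 = 5.51e+04.
Re > 4000 → turbulent. ε/D = 0.00041/0.1907 = 0.00215; Haaland: 1/√f = -1.8 log₁₀[0.000256 + 0.000125] = 6.154, so f = 0.02641.

f ≈ 0.02641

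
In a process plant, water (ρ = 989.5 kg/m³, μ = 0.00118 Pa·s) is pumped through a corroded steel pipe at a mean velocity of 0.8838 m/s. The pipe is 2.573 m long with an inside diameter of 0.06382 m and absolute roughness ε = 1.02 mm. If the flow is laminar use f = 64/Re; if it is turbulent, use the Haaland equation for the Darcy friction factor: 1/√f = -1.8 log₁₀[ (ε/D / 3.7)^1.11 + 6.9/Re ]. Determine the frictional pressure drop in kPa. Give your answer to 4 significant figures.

ΔP ≈ 0.7120 kPa

Reynolds number Re = ρVD/μ = 989.5 · 0.8838 · 0.06382 / 0.00118 = 4.73e+04.
Re > 4000 → turbulent. Relative roughness ε/D = 0.00102/0.06382 = 0.016. Haaland: 1/√f = -1.8 log₁₀[(0.016/3.7)^1.11 + 6.9/4.73e+04] = -1.8 log₁₀[0.00237 + 0.000146] = 4.678, so f = 0.0457.
Darcy-Weisbach: ΔP = f(L/D)(ρV²/2) = 0.0457·(2.573/0.06382)·(989.5·0.8838²/2) = 0.0457·40.32·386.5 = 712 Pa.
ΔP = 712 Pa = 0.7120 kPa.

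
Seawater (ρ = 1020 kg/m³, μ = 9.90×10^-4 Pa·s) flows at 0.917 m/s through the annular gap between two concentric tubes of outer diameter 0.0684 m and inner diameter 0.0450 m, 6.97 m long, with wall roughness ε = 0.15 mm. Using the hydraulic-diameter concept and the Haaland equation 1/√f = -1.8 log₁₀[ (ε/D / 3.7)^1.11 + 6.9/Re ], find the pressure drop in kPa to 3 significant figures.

ΔP ≈ 4.59 kPa

Hydraulic diameter D_h = 4A/P = D_o - D_i = 0.0684 - 0.045 = 0.0234 m.
Re = ρVD_h/μ = 1020·0.917·0.0234/0.00099 = 2.211e+04.
ε/D_h = 0.00015/0.0234 = 0.00641; Haaland gives 1/√f = -1.8 log₁₀[0.000861+0.000312] = 5.275, so f = 0.03593.
ΔP = f(L/D_h)(ρV²/2) = 0.03593·6.97/0.0234·428.9 = 4590 Pa.
ΔP = 4.59 kPa.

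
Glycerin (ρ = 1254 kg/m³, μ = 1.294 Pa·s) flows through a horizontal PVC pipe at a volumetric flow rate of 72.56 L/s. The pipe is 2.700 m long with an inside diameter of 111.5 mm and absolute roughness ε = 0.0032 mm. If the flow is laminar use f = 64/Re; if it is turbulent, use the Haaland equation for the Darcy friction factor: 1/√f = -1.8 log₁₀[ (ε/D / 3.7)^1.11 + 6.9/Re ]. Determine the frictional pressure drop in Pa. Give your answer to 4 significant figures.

Q = 72.56 L/s = 72.56/1000 = 0.07256 m³/s.
Cross-sectional area A = πD²/4 = π(0.1115)²/4 = 0.009764 m²; mean velocity V = Q/A = 0.07256/0.009764 = 7.431 m/s.
Reynolds number Re = ρVD/μ = 1254 · 7.431 · 0.1115 / 1.29 = 803.
Re < 2300 → laminar flow, so f = 64/Re = 64/803 = 0.0797 (the turbulent correlation is not needed).
Darcy-Weisbach: ΔP = f(L/D)(ρV²/2) = 0.0797·(2.7/0.1115)·(1254·7.431²/2) = 0.0797·24.22·3.462e+04 = 6.683e+04 Pa.

ΔP ≈ 66830 Pa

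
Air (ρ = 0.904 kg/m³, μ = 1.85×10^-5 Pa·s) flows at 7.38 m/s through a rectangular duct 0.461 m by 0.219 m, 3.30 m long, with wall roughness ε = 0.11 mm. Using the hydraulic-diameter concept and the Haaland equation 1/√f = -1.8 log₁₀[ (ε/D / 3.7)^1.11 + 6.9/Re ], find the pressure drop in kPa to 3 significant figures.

Hydraulic diameter D_h = 4A/P = 4·(0.461·0.219)/(2·(0.461+0.219)) = 0.4038/1.36 = 0.2969 m.
Re = ρVD_h/μ = 0.904·7.38·0.2969/1.85e-05 = 1.071e+05.
ε/D_h = 0.00011/0.2969 = 0.00037; Haaland gives 1/√f = -1.8 log₁₀[3.64e-05+6.44e-05] = 7.194, so f = 0.01932.
ΔP = f(L/D_h)(ρV²/2) = 0.01932·3.3/0.2969·24.62 = 5.287 Pa.
ΔP = 0.00529 kPa.

ΔP ≈ 0.00529 kPa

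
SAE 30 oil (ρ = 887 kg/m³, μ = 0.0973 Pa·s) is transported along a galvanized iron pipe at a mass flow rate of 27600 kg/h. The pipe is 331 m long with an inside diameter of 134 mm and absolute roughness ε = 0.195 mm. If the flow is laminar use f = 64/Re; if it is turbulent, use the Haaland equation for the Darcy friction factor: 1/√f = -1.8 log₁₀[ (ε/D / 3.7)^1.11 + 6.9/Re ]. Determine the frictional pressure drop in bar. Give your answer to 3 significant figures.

ṁ = 27600 kg/h = 27600/3600 = 7.667 kg/s.
A = πD²/4 = π(0.134)²/4 = 0.0141 m²; mean velocity V = ṁ/(ρA) = 7.667/(887 · 0.0141) = 0.6129 m/s.
Reynolds number Re = ρVD/μ = 887 · 0.6129 · 0.134 / 0.0973 = 748.7.
Re < 2300 → laminar flow, so f = 64/Re = 64/748.7 = 0.08548 (the turbulent correlation is not needed).
Darcy-Weisbach: ΔP = f(L/D)(ρV²/2) = 0.08548·(331/0.134)·(887·0.6129²/2) = 0.08548·2470·166.6 = 3.518e+04 Pa.
ΔP = 3.518e+04 Pa = 0.352 bar.

ΔP ≈ 0.352 bar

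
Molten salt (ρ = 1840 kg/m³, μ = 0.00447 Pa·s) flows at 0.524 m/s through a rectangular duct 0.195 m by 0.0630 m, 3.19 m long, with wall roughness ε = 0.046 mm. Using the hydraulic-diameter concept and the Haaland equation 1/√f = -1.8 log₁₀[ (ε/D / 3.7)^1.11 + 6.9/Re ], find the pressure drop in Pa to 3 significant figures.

Hydraulic diameter D_h = 4A/P = 4·(0.195·0.063)/(2·(0.195+0.063)) = 0.04914/0.516 = 0.09523 m.
Re = ρVD_h/μ = 1840·0.524·0.09523/0.00447 = 2.054e+04.
ε/D_h = 4.6e-05/0.09523 = 0.000483; Haaland gives 1/√f = -1.8 log₁₀[4.88e-05+0.000336] = 6.147, so f = 0.02647.
ΔP = f(L/D_h)(ρV²/2) = 0.02647·3.19/0.09523·252.6 = 224 Pa.

ΔP ≈ 224 Pa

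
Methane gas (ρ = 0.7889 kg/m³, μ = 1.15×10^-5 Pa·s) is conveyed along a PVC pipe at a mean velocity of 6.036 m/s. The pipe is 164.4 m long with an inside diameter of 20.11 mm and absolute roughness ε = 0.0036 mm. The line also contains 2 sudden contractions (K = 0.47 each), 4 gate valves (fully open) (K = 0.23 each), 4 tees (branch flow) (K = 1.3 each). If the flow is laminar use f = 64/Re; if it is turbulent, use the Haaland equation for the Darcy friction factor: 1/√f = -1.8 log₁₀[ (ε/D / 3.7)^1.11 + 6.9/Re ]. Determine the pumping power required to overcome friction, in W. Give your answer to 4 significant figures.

Reynolds number Re = ρVD/μ = 0.7889 · 6.036 · 0.02011 / 1.15e-05 = 8327.
Re > 4000 → turbulent. Relative roughness ε/D = 3.6e-06/0.02011 = 0.000179. Haaland: 1/√f = -1.8 log₁₀[(0.000179/3.7)^1.11 + 6.9/8327] = -1.8 log₁₀[1.62e-05 + 0.000829] = 5.532, so f = 0.03268.
Total minor-loss coefficient ΣK = 2·0.47 + 4·0.23 + 4·1.3 = 7.06.
ΔP = [f·L/D + ΣK]·(ρV²/2) = [0.03268·164.4/0.02011 + 7.06]·(0.7889·6.036²/2) = [267.2 + 7.06]·14.37 = 3941 Pa.
Q = V·A = 6.036·0.0003176 = 0.001917 m³/s.
Pumping power P = QΔP = 0.001917·3941 = 7.5551 W = 7.555 W.

P ≈ 7.555 W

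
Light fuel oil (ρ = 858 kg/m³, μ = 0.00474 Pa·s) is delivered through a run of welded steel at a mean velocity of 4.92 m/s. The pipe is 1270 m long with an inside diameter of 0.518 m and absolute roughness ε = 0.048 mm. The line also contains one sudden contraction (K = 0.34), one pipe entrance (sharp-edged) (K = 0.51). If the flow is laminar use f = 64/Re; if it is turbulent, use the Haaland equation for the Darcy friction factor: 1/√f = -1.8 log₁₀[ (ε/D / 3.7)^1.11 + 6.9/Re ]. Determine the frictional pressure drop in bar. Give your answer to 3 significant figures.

ΔP ≈ 3.73 bar

Reynolds number Re = ρVD/μ = 858 · 4.92 · 0.518 / 0.00474 = 4.613e+05.
Re > 4000 → turbulent. Relative roughness ε/D = 4.8e-05/0.518 = 9.27e-05. Haaland: 1/√f = -1.8 log₁₀[(9.27e-05/3.7)^1.11 + 6.9/4.613e+05] = -1.8 log₁₀[7.81e-06 + 1.5e-05] = 8.357, so f = 0.01432.
Total minor-loss coefficient ΣK = 1·0.34 + 1·0.51 = 0.85.
ΔP = [f·L/D + ΣK]·(ρV²/2) = [0.01432·1270/0.518 + 0.85]·(858·4.92²/2) = [35.11 + 0.85]·1.038e+04 = 3.734e+05 Pa.
ΔP = 3.734e+05 Pa = 3.73 bar.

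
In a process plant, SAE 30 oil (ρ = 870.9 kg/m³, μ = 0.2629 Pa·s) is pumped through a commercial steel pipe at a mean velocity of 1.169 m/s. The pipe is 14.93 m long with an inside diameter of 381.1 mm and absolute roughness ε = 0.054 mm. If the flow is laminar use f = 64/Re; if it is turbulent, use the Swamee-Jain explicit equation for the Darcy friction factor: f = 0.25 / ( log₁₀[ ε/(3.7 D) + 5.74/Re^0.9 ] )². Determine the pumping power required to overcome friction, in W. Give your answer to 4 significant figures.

P ≈ 134.8 W

Reynolds number Re = ρVD/μ = 870.9 · 1.169 · 0.3811 / 0.263 = 1476.
Re < 2300 → laminar flow, so f = 64/Re = 64/1476 = 0.04337 (the turbulent correlation is not needed).
Darcy-Weisbach: ΔP = f(L/D)(ρV²/2) = 0.04337·(14.93/0.3811)·(870.9·1.169²/2) = 0.04337·39.18·595.1 = 1011 Pa.
Q = V·A = 1.169·0.1141 = 0.1333 m³/s.
Pumping power P = QΔP = 0.1333·1011 = 134.81 W = 134.8 W.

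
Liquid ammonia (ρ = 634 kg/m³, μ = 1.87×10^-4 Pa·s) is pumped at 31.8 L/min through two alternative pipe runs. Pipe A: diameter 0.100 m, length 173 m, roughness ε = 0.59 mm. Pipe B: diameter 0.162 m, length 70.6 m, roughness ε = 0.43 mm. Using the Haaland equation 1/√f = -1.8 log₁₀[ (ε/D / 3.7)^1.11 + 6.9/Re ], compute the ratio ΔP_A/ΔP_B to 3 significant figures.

Pipe A: V = Q/A = 0.00053/0.007854 = 0.06748 m/s; Re = 2.288e+04; ε/D = 0.0059; Haaland → f = 0.03513; ΔP_A = f(L/D)(ρV²/2) = 87.74 Pa.
Pipe B: V = Q/A = 0.00053/0.02061 = 0.02571 m/s; Re = 1.412e+04; ε/D = 0.00265; Haaland → f = 0.03232; ΔP_B = f(L/D)(ρV²/2) = 2.952 Pa.
ΔP_A/ΔP_B = 87.74/2.952 = 29.7.

ΔP_A/ΔP_B ≈ 29.7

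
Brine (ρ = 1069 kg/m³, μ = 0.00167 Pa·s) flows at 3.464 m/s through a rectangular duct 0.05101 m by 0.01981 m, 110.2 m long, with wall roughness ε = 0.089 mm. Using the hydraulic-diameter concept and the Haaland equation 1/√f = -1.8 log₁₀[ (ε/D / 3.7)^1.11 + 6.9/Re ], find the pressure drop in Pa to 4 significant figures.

Hydraulic diameter D_h = 4A/P = 4·(0.05101·0.01981)/(2·(0.05101+0.01981)) = 0.004042/0.1416 = 0.02854 m.
Re = ρVD_h/μ = 1069·3.464·0.02854/0.00167 = 6.328e+04.
ε/D_h = 8.9e-05/0.02854 = 0.00312; Haaland gives 1/√f = -1.8 log₁₀[0.000387+0.000109] = 5.948, so f = 0.02826.
ΔP = f(L/D_h)(ρV²/2) = 0.02826·110.2/0.02854·6414 = 7e+05 Pa.

ΔP ≈ 700000 Pa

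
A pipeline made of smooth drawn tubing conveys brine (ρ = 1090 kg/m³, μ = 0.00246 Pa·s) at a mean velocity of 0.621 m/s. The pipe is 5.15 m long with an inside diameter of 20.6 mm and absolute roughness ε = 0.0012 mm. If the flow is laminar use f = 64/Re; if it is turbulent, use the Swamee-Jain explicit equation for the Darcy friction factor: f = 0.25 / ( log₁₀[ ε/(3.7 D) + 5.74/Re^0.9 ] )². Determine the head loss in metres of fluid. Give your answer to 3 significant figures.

Reynolds number Re = ρVD/μ = 1090 · 0.621 · 0.0206 / 0.00246 = 5668.
Re > 4000 → turbulent. Relative roughness ε/D = 1.2e-06/0.0206 = 5.83e-05. Swamee-Jain: f = 0.25/(log₁₀[5.83e-05/3.7 + 5.74/5668^0.9])² = 0.25/(log₁₀[1.57e-05 + 0.0024])² = 0.25/(-2.616)² = 0.03652.
Darcy-Weisbach: ΔP = f(L/D)(ρV²/2) = 0.03652·(5.15/0.0206)·(1090·0.621²/2) = 0.03652·250·210.2 = 1919 Pa.
Head loss h_f = ΔP/(ρg) = 1919/(1090·9.81) = 0.179 m.

h_f ≈ 0.179 m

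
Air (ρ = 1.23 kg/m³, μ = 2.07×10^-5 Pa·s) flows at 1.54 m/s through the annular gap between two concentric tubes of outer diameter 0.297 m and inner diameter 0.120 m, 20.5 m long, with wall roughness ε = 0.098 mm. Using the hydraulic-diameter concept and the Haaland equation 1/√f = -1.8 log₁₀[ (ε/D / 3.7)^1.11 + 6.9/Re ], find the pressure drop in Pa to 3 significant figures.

Hydraulic diameter D_h = 4A/P = D_o - D_i = 0.297 - 0.12 = 0.177 m.
Re = ρVD_h/μ = 1.23·1.54·0.177/2.07e-05 = 1.62e+04.
ε/D_h = 9.8e-05/0.177 = 0.000554; Haaland gives 1/√f = -1.8 log₁₀[5.68e-05+0.000426] = 5.969, so f = 0.02807.
ΔP = f(L/D_h)(ρV²/2) = 0.02807·20.5/0.177·1.459 = 4.741 Pa.

ΔP ≈ 4.74 Pa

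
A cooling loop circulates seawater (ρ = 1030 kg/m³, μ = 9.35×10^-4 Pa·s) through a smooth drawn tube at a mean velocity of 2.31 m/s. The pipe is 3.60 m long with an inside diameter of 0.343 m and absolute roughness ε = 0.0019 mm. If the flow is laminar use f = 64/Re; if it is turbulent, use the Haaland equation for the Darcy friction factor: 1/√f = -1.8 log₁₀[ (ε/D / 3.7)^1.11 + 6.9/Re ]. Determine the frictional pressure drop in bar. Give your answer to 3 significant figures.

Reynolds number Re = ρVD/μ = 1030 · 2.31 · 0.343 / 0.000935 = 8.728e+05.
Re > 4000 → turbulent. Relative roughness ε/D = 1.9e-06/0.343 = 5.54e-06. Haaland: 1/√f = -1.8 log₁₀[(5.54e-06/3.7)^1.11 + 6.9/8.728e+05] = -1.8 log₁₀[3.42e-07 + 7.91e-06] = 9.151, so f = 0.01194.
Darcy-Weisbach: ΔP = f(L/D)(ρV²/2) = 0.01194·(3.6/0.343)·(1030·2.31²/2) = 0.01194·10.5·2748 = 344.5 Pa.
ΔP = 344.5 Pa = 0.00344 bar.

ΔP ≈ 0.00344 bar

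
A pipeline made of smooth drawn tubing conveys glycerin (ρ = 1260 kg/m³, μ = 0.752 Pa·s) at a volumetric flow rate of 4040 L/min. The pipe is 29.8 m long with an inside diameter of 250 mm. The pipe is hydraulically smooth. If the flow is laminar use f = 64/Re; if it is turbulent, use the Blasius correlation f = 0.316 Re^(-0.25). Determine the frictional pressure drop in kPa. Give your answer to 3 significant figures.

ΔP ≈ 15.7 kPa

Q = 4040 L/min = 4040/60000 = 0.06733 m³/s.
Cross-sectional area A = πD²/4 = π(0.25)²/4 = 0.04909 m²; mean velocity V = Q/A = 0.06733/0.04909 = 1.372 m/s.
Reynolds number Re = ρVD/μ = 1260 · 1.372 · 0.25 / 0.752 = 574.6.
Re < 2300 → laminar flow, so f = 64/Re = 64/574.6 = 0.1114 (the turbulent correlation is not needed).
Darcy-Weisbach: ΔP = f(L/D)(ρV²/2) = 0.1114·(29.8/0.25)·(1260·1.372²/2) = 0.1114·119.2·1185 = 1.574e+04 Pa.
ΔP = 1.574e+04 Pa = 15.7 kPa.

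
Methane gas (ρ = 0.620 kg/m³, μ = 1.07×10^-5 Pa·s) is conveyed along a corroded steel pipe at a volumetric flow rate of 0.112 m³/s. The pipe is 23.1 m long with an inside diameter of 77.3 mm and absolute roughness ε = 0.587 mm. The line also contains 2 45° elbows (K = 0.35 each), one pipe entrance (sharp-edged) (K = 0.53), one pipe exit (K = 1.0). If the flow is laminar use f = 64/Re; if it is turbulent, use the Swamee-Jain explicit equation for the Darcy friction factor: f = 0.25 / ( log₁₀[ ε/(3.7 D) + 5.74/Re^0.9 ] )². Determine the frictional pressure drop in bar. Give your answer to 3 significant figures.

Cross-sectional area A = πD²/4 = π(0.0773)²/4 = 0.004693 m²; mean velocity V = Q/A = 0.112/0.004693 = 23.87 m/s.
Reynolds number Re = ρVD/μ = 0.62 · 23.87 · 0.0773 / 1.07e-05 = 1.069e+05.
Re > 4000 → turbulent. Relative roughness ε/D = 0.000587/0.0773 = 0.00759. Swamee-Jain: f = 0.25/(log₁₀[0.00759/3.7 + 5.74/1.069e+05^0.9])² = 0.25/(log₁₀[0.00205 + 0.000171])² = 0.25/(-2.653)² = 0.03552.
Total minor-loss coefficient ΣK = 2·0.35 + 1·0.53 + 1·1 = 2.23.
ΔP = [f·L/D + ΣK]·(ρV²/2) = [0.03552·23.1/0.0773 + 2.23]·(0.62·23.87²/2) = [10.61 + 2.23]·176.6 = 2268 Pa.
ΔP = 2268 Pa = 0.0227 bar.

ΔP ≈ 0.0227 bar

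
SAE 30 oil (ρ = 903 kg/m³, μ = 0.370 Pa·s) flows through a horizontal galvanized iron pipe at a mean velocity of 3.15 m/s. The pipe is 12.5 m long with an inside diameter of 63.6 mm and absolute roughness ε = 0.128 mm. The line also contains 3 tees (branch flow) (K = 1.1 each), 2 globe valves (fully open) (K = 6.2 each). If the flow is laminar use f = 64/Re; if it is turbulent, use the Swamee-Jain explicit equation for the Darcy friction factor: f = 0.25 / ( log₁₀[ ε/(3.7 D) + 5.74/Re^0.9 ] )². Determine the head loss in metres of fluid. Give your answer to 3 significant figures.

h_f ≈ 21.0 m

Reynolds number Re = ρVD/μ = 903 · 3.15 · 0.0636 / 0.37 = 488.9.
Re < 2300 → laminar flow, so f = 64/Re = 64/488.9 = 0.1309 (the turbulent correlation is not needed).
Total minor-loss coefficient ΣK = 3·1.1 + 2·6.2 = 15.7.
ΔP = [f·L/D + ΣK]·(ρV²/2) = [0.1309·12.5/0.0636 + 15.7]·(903·3.15²/2) = [25.73 + 15.7]·4480 = 1.856e+05 Pa.
Head loss h_f = ΔP/(ρg) = 1.856e+05/(903·9.81) = 21.0 m.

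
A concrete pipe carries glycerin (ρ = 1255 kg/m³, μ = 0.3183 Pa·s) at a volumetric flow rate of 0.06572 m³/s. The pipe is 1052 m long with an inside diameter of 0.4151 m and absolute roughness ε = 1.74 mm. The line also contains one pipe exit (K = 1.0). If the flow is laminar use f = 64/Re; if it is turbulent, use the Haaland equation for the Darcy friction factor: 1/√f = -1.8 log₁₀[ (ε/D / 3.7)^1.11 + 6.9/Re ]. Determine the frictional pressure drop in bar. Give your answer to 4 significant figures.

Cross-sectional area A = πD²/4 = π(0.4151)²/4 = 0.1353 m²; mean velocity V = Q/A = 0.06572/0.1353 = 0.4856 m/s.
Reynolds number Re = ρVD/μ = 1255 · 0.4856 · 0.4151 / 0.318 = 794.8.
Re < 2300 → laminar flow, so f = 64/Re = 64/794.8 = 0.08052 (the turbulent correlation is not needed).
Total minor-loss coefficient ΣK = 1·1 = 1.
ΔP = [f·L/D + ΣK]·(ρV²/2) = [0.08052·1052/0.4151 + 1]·(1255·0.4856²/2) = [204.1 + 1]·148 = 3.035e+04 Pa.
ΔP = 3.035e+04 Pa = 0.3035 bar.

ΔP ≈ 0.3035 bar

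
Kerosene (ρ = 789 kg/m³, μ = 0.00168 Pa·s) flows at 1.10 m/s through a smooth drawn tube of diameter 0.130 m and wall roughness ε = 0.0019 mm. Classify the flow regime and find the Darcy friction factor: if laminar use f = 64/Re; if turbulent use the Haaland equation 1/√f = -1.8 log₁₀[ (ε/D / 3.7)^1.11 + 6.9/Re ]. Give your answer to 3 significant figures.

Re = ρVD/μ = 789·1.1·0.13/0.00168 = 6.716e+04.
Re > 4000 → turbulent. ε/D = 1.9e-06/0.13 = 1.46e-05; Haaland: 1/√f = -1.8 log₁₀[1.01e-06 + 0.000103] = 7.171, so f = 0.01945.

f ≈ 0.0194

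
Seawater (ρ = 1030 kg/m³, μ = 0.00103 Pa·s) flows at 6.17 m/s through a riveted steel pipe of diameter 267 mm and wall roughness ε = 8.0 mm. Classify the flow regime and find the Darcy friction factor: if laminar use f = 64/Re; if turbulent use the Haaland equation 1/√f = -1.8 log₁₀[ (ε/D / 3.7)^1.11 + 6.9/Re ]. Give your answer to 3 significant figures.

Re = ρVD/μ = 1030·6.17·0.267/0.00103 = 1.647e+06.
Re > 4000 → turbulent. ε/D = 0.008/0.267 = 0.03; Haaland: 1/√f = -1.8 log₁₀[0.00477 + 4.19e-06] = 4.178, so f = 0.05728.

f ≈ 0.0573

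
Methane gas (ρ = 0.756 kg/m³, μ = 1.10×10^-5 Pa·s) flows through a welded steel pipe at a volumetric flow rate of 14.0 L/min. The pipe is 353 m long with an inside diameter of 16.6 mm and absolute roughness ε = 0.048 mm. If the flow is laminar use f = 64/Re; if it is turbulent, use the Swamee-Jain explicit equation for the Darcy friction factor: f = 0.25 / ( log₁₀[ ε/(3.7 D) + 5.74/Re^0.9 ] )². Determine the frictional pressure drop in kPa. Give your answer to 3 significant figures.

ΔP ≈ 0.486 kPa

Q = 14.0 L/min = 14.0/60000 = 0.0002333 m³/s.
Cross-sectional area A = πD²/4 = π(0.0166)²/4 = 0.0002164 m²; mean velocity V = Q/A = 0.0002333/0.0002164 = 1.078 m/s.
Reynolds number Re = ρVD/μ = 0.756 · 1.078 · 0.0166 / 1.1e-05 = 1230.
Re < 2300 → laminar flow, so f = 64/Re = 64/1230 = 0.05203 (the turbulent correlation is not needed).
Darcy-Weisbach: ΔP = f(L/D)(ρV²/2) = 0.05203·(353/0.0166)·(0.756·1.078²/2) = 0.05203·2.127e+04·0.4394 = 486.2 Pa.
ΔP = 486.2 Pa = 0.486 kPa.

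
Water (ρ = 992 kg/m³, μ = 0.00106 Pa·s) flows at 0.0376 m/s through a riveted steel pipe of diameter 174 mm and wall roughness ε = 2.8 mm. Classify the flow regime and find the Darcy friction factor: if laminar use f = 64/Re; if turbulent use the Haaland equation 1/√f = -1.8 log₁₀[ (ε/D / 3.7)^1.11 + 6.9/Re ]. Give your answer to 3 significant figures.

f ≈ 0.0513

Re = ρVD/μ = 992·0.0376·0.174/0.00106 = 6123.
Re > 4000 → turbulent. ε/D = 0.0028/0.174 = 0.0161; Haaland: 1/√f = -1.8 log₁₀[0.00239 + 0.00113] = 4.417, so f = 0.05127.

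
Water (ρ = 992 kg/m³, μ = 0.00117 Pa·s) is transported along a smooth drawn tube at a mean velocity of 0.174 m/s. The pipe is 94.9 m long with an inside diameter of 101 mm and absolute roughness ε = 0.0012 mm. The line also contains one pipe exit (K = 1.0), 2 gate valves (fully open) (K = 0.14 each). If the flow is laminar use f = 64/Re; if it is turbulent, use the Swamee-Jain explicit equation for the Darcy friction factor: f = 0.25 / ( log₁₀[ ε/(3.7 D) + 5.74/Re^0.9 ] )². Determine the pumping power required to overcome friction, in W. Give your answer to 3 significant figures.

P ≈ 0.575 W

Reynolds number Re = ρVD/μ = 992 · 0.174 · 0.101 / 0.00117 = 1.49e+04.
Re > 4000 → turbulent. Relative roughness ε/D = 1.2e-06/0.101 = 1.19e-05. Swamee-Jain: f = 0.25/(log₁₀[1.19e-05/3.7 + 5.74/1.49e+04^0.9])² = 0.25/(log₁₀[3.21e-06 + 0.00101])² = 0.25/(-2.996)² = 0.02786.
Total minor-loss coefficient ΣK = 1·1 + 2·0.14 = 1.28.
ΔP = [f·L/D + ΣK]·(ρV²/2) = [0.02786·94.9/0.101 + 1.28]·(992·0.174²/2) = [26.18 + 1.28]·15.02 = 412.3 Pa.
Q = V·A = 0.174·0.008012 = 0.001394 m³/s.
Pumping power P = QΔP = 0.001394·412.3 = 0.5748 W = 0.575 W.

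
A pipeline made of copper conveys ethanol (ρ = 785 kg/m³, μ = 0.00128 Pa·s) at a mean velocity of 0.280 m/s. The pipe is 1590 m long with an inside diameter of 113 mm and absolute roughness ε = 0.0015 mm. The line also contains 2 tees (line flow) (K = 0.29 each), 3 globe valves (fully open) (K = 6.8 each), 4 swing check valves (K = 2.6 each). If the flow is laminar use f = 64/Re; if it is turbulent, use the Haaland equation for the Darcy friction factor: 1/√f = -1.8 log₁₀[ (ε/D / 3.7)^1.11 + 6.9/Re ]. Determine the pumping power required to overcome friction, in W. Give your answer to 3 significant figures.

Reynolds number Re = ρVD/μ = 785 · 0.28 · 0.113 / 0.00128 = 1.94e+04.
Re > 4000 → turbulent. Relative roughness ε/D = 1.5e-06/0.113 = 1.33e-05. Haaland: 1/√f = -1.8 log₁₀[(1.33e-05/3.7)^1.11 + 6.9/1.94e+04] = -1.8 log₁₀[9.03e-07 + 0.000356] = 6.206, so f = 0.02596.
Total minor-loss coefficient ΣK = 2·0.29 + 3·6.8 + 4·2.6 = 31.4.
ΔP = [f·L/D + ΣK]·(ρV²/2) = [0.02596·1590/0.113 + 31.4]·(785·0.28²/2) = [365.3 + 31.4]·30.77 = 1.221e+04 Pa.
Q = V·A = 0.28·0.01003 = 0.002808 m³/s.
Pumping power P = QΔP = 0.002808·1.221e+04 = 34.28 W = 34.3 W.

P ≈ 34.3 W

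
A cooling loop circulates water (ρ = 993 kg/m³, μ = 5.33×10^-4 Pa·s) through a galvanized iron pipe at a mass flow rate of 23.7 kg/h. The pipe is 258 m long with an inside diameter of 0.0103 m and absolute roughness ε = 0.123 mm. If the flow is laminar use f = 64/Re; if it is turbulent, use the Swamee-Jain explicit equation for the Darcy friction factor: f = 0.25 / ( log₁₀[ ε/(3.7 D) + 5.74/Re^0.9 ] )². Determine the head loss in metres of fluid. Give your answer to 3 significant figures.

h_f ≈ 0.339 m

ṁ = 23.7 kg/h = 23.7/3600 = 0.006583 kg/s.
A = πD²/4 = π(0.0103)²/4 = 8.332e-05 m²; mean velocity V = ṁ/(ρA) = 0.006583/(993 · 8.332e-05) = 0.07957 m/s.
Reynolds number Re = ρVD/μ = 993 · 0.07957 · 0.0103 / 0.000533 = 1527.
Re < 2300 → laminar flow, so f = 64/Re = 64/1527 = 0.04192 (the turbulent correlation is not needed).
Darcy-Weisbach: ΔP = f(L/D)(ρV²/2) = 0.04192·(258/0.0103)·(993·0.07957²/2) = 0.04192·2.505e+04·3.143 = 3300 Pa.
Head loss h_f = ΔP/(ρg) = 3300/(993·9.81) = 0.339 m.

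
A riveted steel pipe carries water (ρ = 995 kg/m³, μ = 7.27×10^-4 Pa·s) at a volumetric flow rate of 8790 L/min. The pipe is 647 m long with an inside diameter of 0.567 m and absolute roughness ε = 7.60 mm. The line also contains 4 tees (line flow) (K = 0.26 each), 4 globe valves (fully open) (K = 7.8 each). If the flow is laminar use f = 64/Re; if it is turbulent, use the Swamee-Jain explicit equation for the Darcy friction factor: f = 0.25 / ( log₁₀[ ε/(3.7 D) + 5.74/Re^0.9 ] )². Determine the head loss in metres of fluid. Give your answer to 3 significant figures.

h_f ≈ 1.38 m

Q = 8790 L/min = 8790/60000 = 0.1465 m³/s.
Cross-sectional area A = πD²/4 = π(0.567)²/4 = 0.2525 m²; mean velocity V = Q/A = 0.1465/0.2525 = 0.5802 m/s.
Reynolds number Re = ρVD/μ = 995 · 0.5802 · 0.567 / 0.000727 = 4.502e+05.
Re > 4000 → turbulent. Relative roughness ε/D = 0.0076/0.567 = 0.0134. Swamee-Jain: f = 0.25/(log₁₀[0.0134/3.7 + 5.74/4.502e+05^0.9])² = 0.25/(log₁₀[0.00362 + 4.69e-05])² = 0.25/(-2.435)² = 0.04215.
Total minor-loss coefficient ΣK = 4·0.26 + 4·7.8 = 32.2.
ΔP = [f·L/D + ΣK]·(ρV²/2) = [0.04215·647/0.567 + 32.2]·(995·0.5802²/2) = [48.1 + 32.2]·167.5 = 1.345e+04 Pa.
Head loss h_f = ΔP/(ρg) = 1.345e+04/(995·9.81) = 1.38 m.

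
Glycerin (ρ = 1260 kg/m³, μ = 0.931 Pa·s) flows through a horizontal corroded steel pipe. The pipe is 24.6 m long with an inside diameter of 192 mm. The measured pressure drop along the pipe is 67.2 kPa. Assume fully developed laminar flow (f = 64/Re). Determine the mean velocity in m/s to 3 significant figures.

V ≈ 3.38 m/s

For laminar flow, f = 64/Re with Re = ρVD/μ, so Darcy-Weisbach reduces to ΔP = 32μLV/D². Solving for V: V = ΔP·D²/(32μL) = 6.72e+04·(0.192)²/(32·0.931·24.6) = 3.38 m/s.
Check: Re = ρVD/μ = 1260·3.38·0.192/0.931 = 878.3 < 2300, so the laminar assumption holds.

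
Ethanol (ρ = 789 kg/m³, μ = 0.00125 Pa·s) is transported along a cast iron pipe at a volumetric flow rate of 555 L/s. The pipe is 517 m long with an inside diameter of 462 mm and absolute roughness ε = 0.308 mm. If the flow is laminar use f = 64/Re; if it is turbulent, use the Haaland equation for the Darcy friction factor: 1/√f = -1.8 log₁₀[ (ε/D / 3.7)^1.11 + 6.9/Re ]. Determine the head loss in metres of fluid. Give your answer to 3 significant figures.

Q = 555 L/s = 555/1000 = 0.555 m³/s.
Cross-sectional area A = πD²/4 = π(0.462)²/4 = 0.1676 m²; mean velocity V = Q/A = 0.555/0.1676 = 3.311 m/s.
Reynolds number Re = ρVD/μ = 789 · 3.311 · 0.462 / 0.00125 = 9.654e+05.
Re > 4000 → turbulent. Relative roughness ε/D = 0.000308/0.462 = 0.000667. Haaland: 1/√f = -1.8 log₁₀[(0.000667/3.7)^1.11 + 6.9/9.654e+05] = -1.8 log₁₀[6.98e-05 + 7.15e-06] = 7.405, so f = 0.01824.
Darcy-Weisbach: ΔP = f(L/D)(ρV²/2) = 0.01824·(517/0.462)·(789·3.311²/2) = 0.01824·1119·4324 = 8.825e+04 Pa.
Head loss h_f = ΔP/(ρg) = 8.825e+04/(789·9.81) = 11.4 m.

h_f ≈ 11.4 m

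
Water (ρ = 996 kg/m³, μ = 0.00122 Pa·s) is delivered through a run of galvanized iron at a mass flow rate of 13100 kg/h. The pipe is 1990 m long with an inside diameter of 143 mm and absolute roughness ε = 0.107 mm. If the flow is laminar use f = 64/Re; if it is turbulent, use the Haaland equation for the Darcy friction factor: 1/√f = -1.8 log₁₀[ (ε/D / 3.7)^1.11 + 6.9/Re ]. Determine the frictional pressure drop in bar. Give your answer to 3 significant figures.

ΔP ≈ 0.0919 bar

ṁ = 13100 kg/h = 13100/3600 = 3.639 kg/s.
A = πD²/4 = π(0.143)²/4 = 0.01606 m²; mean velocity V = ṁ/(ρA) = 3.639/(996 · 0.01606) = 0.2275 m/s.
Reynolds number Re = ρVD/μ = 996 · 0.2275 · 0.143 / 0.00122 = 2.656e+04.
Re > 4000 → turbulent. Relative roughness ε/D = 0.000107/0.143 = 0.000748. Haaland: 1/√f = -1.8 log₁₀[(0.000748/3.7)^1.11 + 6.9/2.656e+04] = -1.8 log₁₀[7.93e-05 + 0.00026] = 6.245, so f = 0.02564.
Darcy-Weisbach: ΔP = f(L/D)(ρV²/2) = 0.02564·(1990/0.143)·(996·0.2275²/2) = 0.02564·1.392e+04·25.77 = 9195 Pa.
ΔP = 9195 Pa = 0.0919 bar.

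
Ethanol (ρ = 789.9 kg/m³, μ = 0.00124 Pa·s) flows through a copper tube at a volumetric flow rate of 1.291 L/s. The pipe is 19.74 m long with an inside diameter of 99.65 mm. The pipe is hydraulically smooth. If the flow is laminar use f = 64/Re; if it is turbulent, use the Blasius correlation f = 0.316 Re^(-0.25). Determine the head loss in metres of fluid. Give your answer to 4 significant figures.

h_f ≈ 0.008635 m

Q = 1.291 L/s = 1.291/1000 = 0.001291 m³/s.
Cross-sectional area A = πD²/4 = π(0.09965)²/4 = 0.007799 m²; mean velocity V = Q/A = 0.001291/0.007799 = 0.1655 m/s.
Reynolds number Re = ρVD/μ = 789.9 · 0.1655 · 0.09965 / 0.00124 = 1.051e+04.
Re > 4000 → turbulent. Smooth-pipe (Blasius): f = 0.316 Re^(-0.25) = 0.316/(1.051e+04)^0.25 = 0.03121.
Darcy-Weisbach: ΔP = f(L/D)(ρV²/2) = 0.03121·(19.74/0.09965)·(789.9·0.1655²/2) = 0.03121·198.1·10.82 = 66.91 Pa.
Head loss h_f = ΔP/(ρg) = 66.91/(789.9·9.81) = 0.008635 m.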